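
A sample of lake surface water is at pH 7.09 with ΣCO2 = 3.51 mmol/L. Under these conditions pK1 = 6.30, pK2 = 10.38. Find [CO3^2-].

α₂ = 1 / (1 + [H⁺]/K2 + [H⁺]²/(K1K2)) = 1 / (1 + 10^+3.29 + 10^+2.50)
   = 1 / (1 + 1949.8 + 316.23) = 1/2267.1 = 0.0004411
[CO3²⁻] = α₂ × DIC = 0.0004411 × 3.51 = 0.00155 mmol/L = 1.55 μmol/L

[CO3²⁻] = 1.55 μmol/L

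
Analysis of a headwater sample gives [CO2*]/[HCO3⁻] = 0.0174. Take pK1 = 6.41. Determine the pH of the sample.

pH = 8.17

From K1 = [H⁺][HCO3⁻]/[CO2*]:  pH = pK1 − log₁₀([CO2*]/[HCO3⁻])
log₁₀(0.0174) = -1.759
pH = 6.41 − (-1.759) = 8.17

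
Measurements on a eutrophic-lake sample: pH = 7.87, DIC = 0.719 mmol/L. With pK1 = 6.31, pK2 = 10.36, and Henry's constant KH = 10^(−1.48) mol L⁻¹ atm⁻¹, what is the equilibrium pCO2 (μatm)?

α₀ = 1 / (1 + K1/[H⁺] + K1K2/[H⁺]²) = 1 / (1 + 10^+1.56 + 10^-0.93)
   = 1 / (1 + 36.308 + 0.11749) = 1/37.425 = 0.02672
[CO2*] = α₀ × DIC = 0.02672 × 0.719 = 0.01921 mmol/L = 19.21 μmol/L
pCO2 = [CO2*]/KH = 1.921×10^-5 / 3.311×10^-2 = 580 μatm

pCO2 = 580 μatm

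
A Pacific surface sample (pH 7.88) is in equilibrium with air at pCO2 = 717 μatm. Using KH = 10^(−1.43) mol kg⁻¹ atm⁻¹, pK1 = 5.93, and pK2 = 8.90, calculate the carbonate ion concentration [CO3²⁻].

[CO3²⁻] = 0.227 mmol/kg

[CO2*] = KH · pCO2 = 10^(−1.43) × 717×10^-6 = 2.664×10^-5 mol/kg
α₀ = 1/(1 + K1/[H⁺] + K1K2/[H⁺]²) = 1/(1 + 10^+1.95 + 10^+0.93) = 0.01014
DIC = [CO2*]/α₀ = 2.664×10^-5 / 0.01014 = 2.628 mmol/kg
[CO3²⁻] = α₂·DIC; α₂ = 0.08629, so [CO3²⁻] = 0.08629 × 2.628 = 0.227 mmol/kg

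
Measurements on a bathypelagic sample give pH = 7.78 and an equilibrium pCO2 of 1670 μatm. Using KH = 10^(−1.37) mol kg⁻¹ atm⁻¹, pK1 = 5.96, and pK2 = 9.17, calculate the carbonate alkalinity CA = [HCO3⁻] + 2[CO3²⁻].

CA = 5.09 mmol/kg

[CO2*] = KH · pCO2 = 10^(−1.37) × 1670×10^-6 = 7.124×10^-5 mol/kg
α₀ = 1/(1 + K1/[H⁺] + K1K2/[H⁺]²) = 1/(1 + 10^+1.82 + 10^+0.43) = 0.01433
DIC = [CO2*]/α₀ = 7.124×10^-5 / 0.01433 = 4.970 mmol/kg
CA = (α₁ + 2α₂)·DIC = (0.9471 + 2×0.03858) × 4.970 = 5.09 mmol/kg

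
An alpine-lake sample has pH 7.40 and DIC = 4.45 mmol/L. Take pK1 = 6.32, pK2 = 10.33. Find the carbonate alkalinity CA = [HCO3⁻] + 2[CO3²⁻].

CA = [HCO3⁻] + 2[CO3²⁻] = (α₁ + 2α₂)·DIC
At pH 7.40: [H⁺]/K1 = 10^-1.08 = 0.083176, K2/[H⁺] = 10^-2.93 = 0.0011749
α₁ = 1/(1 + 0.083176 + 0.0011749) = 1/1.0844 = 0.9222; α₂ = α₁·K2/[H⁺] = 0.001084
α₁ + 2α₂ = 0.9244
CA = 0.9244 × 4.45 = 4.11 mmol/L

CA = 4.11 mmol/L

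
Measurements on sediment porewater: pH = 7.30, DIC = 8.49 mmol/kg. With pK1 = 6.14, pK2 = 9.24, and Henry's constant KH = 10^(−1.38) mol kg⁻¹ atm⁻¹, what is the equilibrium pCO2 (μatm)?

α₀ = 1 / (1 + K1/[H⁺] + K1K2/[H⁺]²) = 1 / (1 + 10^+1.16 + 10^-0.78)
   = 1 / (1 + 14.454 + 0.16596) = 1/15.620 = 0.06402
[CO2*] = α₀ × DIC = 0.06402 × 8.49 = 0.5435 mmol/kg
pCO2 = [CO2*]/KH = 5.435×10^-4 / 4.169×10^-2 = 1.30×10^4 μatm

pCO2 = 1.30×10^4 μatm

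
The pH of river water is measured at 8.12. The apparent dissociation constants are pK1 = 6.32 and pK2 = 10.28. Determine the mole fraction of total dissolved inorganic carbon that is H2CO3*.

α₀ = 1 / (1 + K1/[H⁺] + K1K2/[H⁺]²) = 1 / (1 + 10^+1.80 + 10^-0.36)
   = 1 / (1 + 63.096 + 0.43652) = 1/64.532 = 0.01550

α₀ = 0.0155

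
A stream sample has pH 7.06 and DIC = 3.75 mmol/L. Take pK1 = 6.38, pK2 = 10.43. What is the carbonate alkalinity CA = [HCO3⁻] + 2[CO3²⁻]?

CA = 3.10 mmol/L

CA = [HCO3⁻] + 2[CO3²⁻] = (α₁ + 2α₂)·DIC
At pH 7.06: [H⁺]/K1 = 10^-0.68 = 0.20893, K2/[H⁺] = 10^-3.37 = 0.00042658
α₁ = 1/(1 + 0.20893 + 0.00042658) = 1/1.2094 = 0.8269; α₂ = α₁·K2/[H⁺] = 0.0003527
α₁ + 2α₂ = 0.8276
CA = 0.8276 × 3.75 = 3.10 mmol/L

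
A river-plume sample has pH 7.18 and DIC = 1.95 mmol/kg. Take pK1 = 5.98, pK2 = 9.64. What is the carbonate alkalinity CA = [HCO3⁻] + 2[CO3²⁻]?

CA = [HCO3⁻] + 2[CO3²⁻] = (α₁ + 2α₂)·DIC
At pH 7.18: [H⁺]/K1 = 10^-1.20 = 0.063096, K2/[H⁺] = 10^-2.46 = 0.0034674
α₁ = 1/(1 + 0.063096 + 0.0034674) = 1/1.0666 = 0.9376; α₂ = α₁·K2/[H⁺] = 0.003251
α₁ + 2α₂ = 0.9441
CA = 0.9441 × 1.95 = 1.84 mmol/kg

CA = 1.84 mmol/kg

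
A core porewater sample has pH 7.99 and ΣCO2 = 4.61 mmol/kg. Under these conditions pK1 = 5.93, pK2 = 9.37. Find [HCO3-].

α₁ = 1 / (1 + [H⁺]/K1 + K2/[H⁺]) = 1 / (1 + 10^-2.06 + 10^-1.38)
   = 1 / (1 + 0.0087096 + 0.041687) = 1/1.0504 = 0.9520
[HCO3⁻] = α₁ × DIC = 0.9520 × 4.61 = 4.39 mmol/kg

[HCO3⁻] = 4.39 mmol/kg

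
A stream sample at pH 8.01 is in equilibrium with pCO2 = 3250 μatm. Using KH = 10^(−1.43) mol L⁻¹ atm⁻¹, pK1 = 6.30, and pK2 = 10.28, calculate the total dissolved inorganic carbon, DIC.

DIC = 6.35 mmol/L

[CO2*] = KH · pCO2 = 10^(−1.43) × 3250×10^-6 = 1.207×10^-4 mol/L
α₀ = 1/(1 + K1/[H⁺] + K1K2/[H⁺]²) = 1/(1 + 10^+1.71 + 10^-0.56) = 0.01903
DIC = [CO2*]/α₀ = 1.207×10^-4 / 0.01903 = 6.35 mmol/L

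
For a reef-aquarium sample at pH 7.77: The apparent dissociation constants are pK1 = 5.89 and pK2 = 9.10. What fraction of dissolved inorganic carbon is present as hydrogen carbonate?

α₁ = 1 / (1 + [H⁺]/K1 + K2/[H⁺]) = 1 / (1 + 10^-1.88 + 10^-1.33)
   = 1 / (1 + 0.013183 + 0.046774) = 1/1.0600 = 0.9434

α₁ = 0.943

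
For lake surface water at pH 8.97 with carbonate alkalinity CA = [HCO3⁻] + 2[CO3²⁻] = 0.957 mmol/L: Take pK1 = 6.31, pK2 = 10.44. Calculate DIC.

CA = [HCO3⁻] + 2[CO3²⁻] = (α₁ + 2α₂)·DIC
At pH 8.97: [H⁺]/K1 = 10^-2.66 = 0.0021878, K2/[H⁺] = 10^-1.47 = 0.033884
α₁ = 1/(1 + 0.0021878 + 0.033884) = 1/1.0361 = 0.9652; α₂ = α₁·K2/[H⁺] = 0.03270
α₁ + 2α₂ = 1.0306
DIC = CA / (α₁ + 2α₂) = 0.957 / 1.0306 = 0.929 mmol/L

DIC = 0.929 mmol/L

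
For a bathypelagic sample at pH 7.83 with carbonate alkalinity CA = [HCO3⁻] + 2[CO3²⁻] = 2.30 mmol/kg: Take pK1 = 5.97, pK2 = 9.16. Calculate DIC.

CA = [HCO3⁻] + 2[CO3²⁻] = (α₁ + 2α₂)·DIC
At pH 7.83: [H⁺]/K1 = 10^-1.86 = 0.013804, K2/[H⁺] = 10^-1.33 = 0.046774
α₁ = 1/(1 + 0.013804 + 0.046774) = 1/1.0606 = 0.9429; α₂ = α₁·K2/[H⁺] = 0.04410
α₁ + 2α₂ = 1.0311
DIC = CA / (α₁ + 2α₂) = 2.30 / 1.0311 = 2.23 mmol/kg

DIC = 2.23 mmol/kg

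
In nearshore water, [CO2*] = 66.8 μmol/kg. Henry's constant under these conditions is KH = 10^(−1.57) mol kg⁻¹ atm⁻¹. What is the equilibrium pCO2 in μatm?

pCO2 = 2480 μatm

KH = 10^(−1.57) = 2.692×10^-2 mol kg⁻¹ atm⁻¹
pCO2 = [CO2*]/KH = 66.8×10^-6 / 2.692×10^-2 = 2.48×10^-3 atm = 2480 μatm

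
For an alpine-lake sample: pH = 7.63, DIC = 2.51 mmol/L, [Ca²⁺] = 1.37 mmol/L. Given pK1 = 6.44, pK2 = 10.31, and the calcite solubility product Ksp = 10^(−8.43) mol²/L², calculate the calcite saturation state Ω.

α₂ = 1 / (1 + [H⁺]/K2 + [H⁺]²/(K1K2)) = 1 / (1 + 10^+2.68 + 10^+1.49)
   = 1 / (1 + 478.63 + 30.903) = 1/510.53 = 0.001959
[CO3²⁻] = α₂ × DIC = 0.001959 × 2.51 = 0.004916 mmol/L = 4.916 μmol/L
Ksp = 10^(−8.43) = 3.715×10^-9
Ω = [Ca²⁺][CO3²⁻]/Ksp = (1.37×10^-3)(4.916×10^-6) / 3.715×10^-9 = 1.81

Ω = 1.81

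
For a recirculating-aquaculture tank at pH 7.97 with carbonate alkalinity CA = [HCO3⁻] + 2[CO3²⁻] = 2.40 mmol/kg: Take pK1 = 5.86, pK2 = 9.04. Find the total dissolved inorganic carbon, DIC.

CA = [HCO3⁻] + 2[CO3²⁻] = (α₁ + 2α₂)·DIC
At pH 7.97: [H⁺]/K1 = 10^-2.11 = 0.0077625, K2/[H⁺] = 10^-1.07 = 0.085114
α₁ = 1/(1 + 0.0077625 + 0.085114) = 1/1.0929 = 0.9150; α₂ = α₁·K2/[H⁺] = 0.07788
α₁ + 2α₂ = 1.0708
DIC = CA / (α₁ + 2α₂) = 2.40 / 1.0708 = 2.24 mmol/kg

DIC = 2.24 mmol/kg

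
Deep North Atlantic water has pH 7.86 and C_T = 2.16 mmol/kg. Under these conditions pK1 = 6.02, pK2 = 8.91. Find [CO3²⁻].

[CO3²⁻] = 0.174 mmol/kg

α₂ = 1 / (1 + [H⁺]/K2 + [H⁺]²/(K1K2)) = 1 / (1 + 10^+1.05 + 10^-0.79)
   = 1 / (1 + 11.220 + 0.16218) = 1/12.382 = 0.08076
[CO3²⁻] = α₂ × DIC = 0.08076 × 2.16 = 0.174 mmol/kg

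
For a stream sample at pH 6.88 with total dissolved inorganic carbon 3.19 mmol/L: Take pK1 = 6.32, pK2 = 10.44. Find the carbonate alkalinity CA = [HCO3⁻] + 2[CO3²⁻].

CA = 2.50 mmol/L

CA = [HCO3⁻] + 2[CO3²⁻] = (α₁ + 2α₂)·DIC
At pH 6.88: [H⁺]/K1 = 10^-0.56 = 0.27542, K2/[H⁺] = 10^-3.56 = 0.00027542
α₁ = 1/(1 + 0.27542 + 0.00027542) = 1/1.2757 = 0.7839; α₂ = α₁·K2/[H⁺] = 0.0002159
α₁ + 2α₂ = 0.7843
CA = 0.7843 × 3.19 = 2.50 mmol/L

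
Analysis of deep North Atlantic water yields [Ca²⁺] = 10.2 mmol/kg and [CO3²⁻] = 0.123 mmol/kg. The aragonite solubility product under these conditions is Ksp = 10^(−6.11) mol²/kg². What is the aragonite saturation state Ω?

Ω = 1.62

Ksp = 10^(−6.11) = 7.762×10^-7
Ω = [Ca²⁺][CO3²⁻]/Ksp = (10.2×10^-3)(0.123×10^-3) / 7.762×10^-7 = 1.62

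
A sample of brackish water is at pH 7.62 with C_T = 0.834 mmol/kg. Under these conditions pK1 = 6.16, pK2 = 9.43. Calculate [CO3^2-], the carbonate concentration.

α₂ = 1 / (1 + [H⁺]/K2 + [H⁺]²/(K1K2)) = 1 / (1 + 10^+1.81 + 10^+0.35)
   = 1 / (1 + 64.565 + 2.2387) = 1/67.804 = 0.01475
[CO3²⁻] = α₂ × DIC = 0.01475 × 0.834 = 0.0123 mmol/kg = 12.3 μmol/kg

[CO3²⁻] = 12.3 μmol/kg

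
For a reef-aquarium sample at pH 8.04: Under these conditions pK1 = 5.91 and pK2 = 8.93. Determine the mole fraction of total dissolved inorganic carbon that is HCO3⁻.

α₁ = 1 / (1 + [H⁺]/K1 + K2/[H⁺]) = 1 / (1 + 10^-2.13 + 10^-0.89)
   = 1 / (1 + 0.0074131 + 0.12882) = 1/1.1362 = 0.8801

α₁ = 0.880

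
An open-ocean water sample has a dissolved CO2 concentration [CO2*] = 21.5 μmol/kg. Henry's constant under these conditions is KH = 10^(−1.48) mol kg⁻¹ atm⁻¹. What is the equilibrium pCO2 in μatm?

pCO2 = 649 μatm

KH = 10^(−1.48) = 3.311×10^-2 mol kg⁻¹ atm⁻¹
pCO2 = [CO2*]/KH = 21.5×10^-6 / 3.311×10^-2 = 6.49×10^-4 atm = 649 μatm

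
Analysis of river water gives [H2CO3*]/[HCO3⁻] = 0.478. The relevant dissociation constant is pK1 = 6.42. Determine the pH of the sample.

pH = 6.74

From K1 = [H⁺][HCO3⁻]/[H2CO3*]:  pH = pK1 − log₁₀([H2CO3*]/[HCO3⁻])
log₁₀(0.478) = -0.321
pH = 6.42 − (-0.321) = 6.74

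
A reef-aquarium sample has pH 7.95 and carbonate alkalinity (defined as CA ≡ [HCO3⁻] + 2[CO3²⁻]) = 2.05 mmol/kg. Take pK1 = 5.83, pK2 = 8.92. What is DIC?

DIC = 1.88 mmol/kg

CA = [HCO3⁻] + 2[CO3²⁻] = (α₁ + 2α₂)·DIC
At pH 7.95: [H⁺]/K1 = 10^-2.12 = 0.0075858, K2/[H⁺] = 10^-0.97 = 0.10715
α₁ = 1/(1 + 0.0075858 + 0.10715) = 1/1.1147 = 0.8971; α₂ = α₁·K2/[H⁺] = 0.09612
α₁ + 2α₂ = 1.0893
DIC = CA / (α₁ + 2α₂) = 2.05 / 1.0893 = 1.88 mmol/kg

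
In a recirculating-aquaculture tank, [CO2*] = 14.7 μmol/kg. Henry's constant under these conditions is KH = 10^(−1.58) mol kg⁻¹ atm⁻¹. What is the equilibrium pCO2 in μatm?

KH = 10^(−1.58) = 2.630×10^-2 mol kg⁻¹ atm⁻¹
pCO2 = [CO2*]/KH = 14.7×10^-6 / 2.630×10^-2 = 5.59×10^-4 atm = 559 μatm

pCO2 = 559 μatm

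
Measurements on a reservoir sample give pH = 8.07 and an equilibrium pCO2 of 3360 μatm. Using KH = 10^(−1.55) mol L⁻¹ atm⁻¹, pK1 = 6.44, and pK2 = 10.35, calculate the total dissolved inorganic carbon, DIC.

DIC = 4.16 mmol/L

[CO2*] = KH · pCO2 = 10^(−1.55) × 3360×10^-6 = 9.470×10^-5 mol/L
α₀ = 1/(1 + K1/[H⁺] + K1K2/[H⁺]²) = 1/(1 + 10^+1.63 + 10^-0.65) = 0.02279
DIC = [CO2*]/α₀ = 9.470×10^-5 / 0.02279 = 4.16 mmol/L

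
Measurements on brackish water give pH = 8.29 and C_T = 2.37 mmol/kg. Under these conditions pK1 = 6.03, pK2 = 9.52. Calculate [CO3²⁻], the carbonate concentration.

α₂ = 1 / (1 + [H⁺]/K2 + [H⁺]²/(K1K2)) = 1 / (1 + 10^+1.23 + 10^-1.03)
   = 1 / (1 + 16.982 + 0.093325) = 1/18.076 = 0.05532
[CO3²⁻] = α₂ × DIC = 0.05532 × 2.37 = 0.131 mmol/kg

[CO3²⁻] = 0.131 mmol/kg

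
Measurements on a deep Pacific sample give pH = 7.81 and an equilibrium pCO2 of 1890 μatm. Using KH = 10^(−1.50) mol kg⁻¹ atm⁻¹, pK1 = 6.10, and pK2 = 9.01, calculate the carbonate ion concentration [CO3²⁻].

[CO2*] = KH · pCO2 = 10^(−1.50) × 1890×10^-6 = 5.977×10^-5 mol/kg
α₀ = 1/(1 + K1/[H⁺] + K1K2/[H⁺]²) = 1/(1 + 10^+1.71 + 10^+0.51) = 0.01801
DIC = [CO2*]/α₀ = 5.977×10^-5 / 0.01801 = 3.318 mmol/kg
[CO3²⁻] = α₂·DIC; α₂ = 0.05828, so [CO3²⁻] = 0.05828 × 3.318 = 0.193 mmol/kg

[CO3²⁻] = 0.193 mmol/kg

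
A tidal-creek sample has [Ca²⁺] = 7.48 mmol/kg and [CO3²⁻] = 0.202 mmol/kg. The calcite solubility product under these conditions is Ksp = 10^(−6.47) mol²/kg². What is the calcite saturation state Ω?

Ksp = 10^(−6.47) = 3.388×10^-7
Ω = [Ca²⁺][CO3²⁻]/Ksp = (7.48×10^-3)(0.202×10^-3) / 3.388×10^-7 = 4.46

Ω = 4.46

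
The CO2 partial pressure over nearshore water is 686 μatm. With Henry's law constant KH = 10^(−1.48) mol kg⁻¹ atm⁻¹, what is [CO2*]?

[CO2*] = 22.7 μmol/kg

KH = 10^(−1.48) = 3.311×10^-2 mol kg⁻¹ atm⁻¹
[CO2*] = KH · pCO2 = 3.311×10^-2 × 686×10^-6 atm = 2.27×10^-5 mol/kg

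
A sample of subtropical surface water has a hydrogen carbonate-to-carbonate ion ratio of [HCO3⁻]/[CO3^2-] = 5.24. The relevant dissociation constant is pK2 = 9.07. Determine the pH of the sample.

From K2 = [H⁺][CO3^2-]/[HCO3⁻]:  pH = pK2 − log₁₀([HCO3⁻]/[CO3^2-])
log₁₀(5.24) = +0.719
pH = 9.07 − (+0.719) = 8.35

pH = 8.35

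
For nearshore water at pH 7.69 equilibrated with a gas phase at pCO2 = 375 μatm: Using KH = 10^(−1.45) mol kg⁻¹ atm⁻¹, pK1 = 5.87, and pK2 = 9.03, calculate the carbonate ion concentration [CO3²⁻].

[CO2*] = KH · pCO2 = 10^(−1.45) × 375×10^-6 = 1.331×10^-5 mol/kg
α₀ = 1/(1 + K1/[H⁺] + K1K2/[H⁺]²) = 1/(1 + 10^+1.82 + 10^+0.48) = 0.01427
DIC = [CO2*]/α₀ = 1.331×10^-5 / 0.01427 = 0.9326 mmol/kg
[CO3²⁻] = α₂·DIC; α₂ = 0.04309, so [CO3²⁻] = 0.04309 × 0.9326 = 0.0402 mmol/kg

[CO3²⁻] = 0.0402 mmol/kg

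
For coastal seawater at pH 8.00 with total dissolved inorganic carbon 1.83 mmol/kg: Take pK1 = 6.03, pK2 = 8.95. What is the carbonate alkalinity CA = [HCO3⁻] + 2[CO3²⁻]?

CA = 2.00 mmol/kg

CA = [HCO3⁻] + 2[CO3²⁻] = (α₁ + 2α₂)·DIC
At pH 8.00: [H⁺]/K1 = 10^-1.97 = 0.010715, K2/[H⁺] = 10^-0.95 = 0.11220
α₁ = 1/(1 + 0.010715 + 0.11220) = 1/1.1229 = 0.8905; α₂ = α₁·K2/[H⁺] = 0.09992
α₁ + 2α₂ = 1.0904
CA = 1.0904 × 1.83 = 2.00 mmol/kg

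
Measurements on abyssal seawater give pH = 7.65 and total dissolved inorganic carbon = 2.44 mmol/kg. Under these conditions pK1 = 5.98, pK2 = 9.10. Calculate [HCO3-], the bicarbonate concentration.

[HCO3⁻] = 2.31 mmol/kg

α₁ = 1 / (1 + [H⁺]/K1 + K2/[H⁺]) = 1 / (1 + 10^-1.67 + 10^-1.45)
   = 1 / (1 + 0.021380 + 0.035481) = 1/1.0569 = 0.9462
[HCO3⁻] = α₁ × DIC = 0.9462 × 2.44 = 2.31 mmol/kg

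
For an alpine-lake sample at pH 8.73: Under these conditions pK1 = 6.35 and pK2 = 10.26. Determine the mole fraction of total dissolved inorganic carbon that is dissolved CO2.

α₀ = 0.00403

α₀ = 1 / (1 + K1/[H⁺] + K1K2/[H⁺]²) = 1 / (1 + 10^+2.38 + 10^+0.85)
   = 1 / (1 + 239.88 + 7.0795) = 1/247.96 = 0.004033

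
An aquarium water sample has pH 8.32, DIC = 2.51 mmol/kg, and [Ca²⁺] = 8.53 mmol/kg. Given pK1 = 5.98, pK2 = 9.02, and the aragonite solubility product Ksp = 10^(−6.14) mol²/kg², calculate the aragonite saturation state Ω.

Ω = 4.90

α₂ = 1 / (1 + [H⁺]/K2 + [H⁺]²/(K1K2)) = 1 / (1 + 10^+0.70 + 10^-1.64)
   = 1 / (1 + 5.0119 + 0.022909) = 1/6.0348 = 0.1657
[CO3²⁻] = α₂ × DIC = 0.1657 × 2.51 = 0.4159 mmol/kg
Ksp = 10^(−6.14) = 7.244×10^-7
Ω = [Ca²⁺][CO3²⁻]/Ksp = (8.53×10^-3)(4.159×10^-4) / 7.244×10^-7 = 4.90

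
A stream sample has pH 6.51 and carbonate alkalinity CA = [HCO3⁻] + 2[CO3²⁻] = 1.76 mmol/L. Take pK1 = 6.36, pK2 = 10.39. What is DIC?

CA = [HCO3⁻] + 2[CO3²⁻] = (α₁ + 2α₂)·DIC
At pH 6.51: [H⁺]/K1 = 10^-0.15 = 0.70795, K2/[H⁺] = 10^-3.88 = 0.00013183
α₁ = 1/(1 + 0.70795 + 0.00013183) = 1/1.7081 = 0.5855; α₂ = α₁·K2/[H⁺] = 7.718×10^-5
α₁ + 2α₂ = 0.5856
DIC = CA / (α₁ + 2α₂) = 1.76 / 0.5856 = 3.01 mmol/L

DIC = 3.01 mmol/L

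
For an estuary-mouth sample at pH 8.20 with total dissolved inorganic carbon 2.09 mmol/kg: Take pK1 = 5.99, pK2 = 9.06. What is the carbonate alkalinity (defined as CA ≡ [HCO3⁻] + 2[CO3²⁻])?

CA = 2.33 mmol/kg

CA = [HCO3⁻] + 2[CO3²⁻] = (α₁ + 2α₂)·DIC
At pH 8.20: [H⁺]/K1 = 10^-2.21 = 0.0061660, K2/[H⁺] = 10^-0.86 = 0.13804
α₁ = 1/(1 + 0.0061660 + 0.13804) = 1/1.1442 = 0.8740; α₂ = α₁·K2/[H⁺] = 0.1206
α₁ + 2α₂ = 1.1153
CA = 1.1153 × 2.09 = 2.33 mmol/kg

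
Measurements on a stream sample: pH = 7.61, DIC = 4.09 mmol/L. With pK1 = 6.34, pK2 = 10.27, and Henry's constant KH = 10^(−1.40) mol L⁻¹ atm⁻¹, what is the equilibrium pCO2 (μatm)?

pCO2 = 5230 μatm

α₀ = 1 / (1 + K1/[H⁺] + K1K2/[H⁺]²) = 1 / (1 + 10^+1.27 + 10^-1.39)
   = 1 / (1 + 18.621 + 0.040738) = 1/19.662 = 0.05086
[CO2*] = α₀ × DIC = 0.05086 × 4.09 = 0.2080 mmol/L
pCO2 = [CO2*]/KH = 2.080×10^-4 / 3.981×10^-2 = 5230 μatm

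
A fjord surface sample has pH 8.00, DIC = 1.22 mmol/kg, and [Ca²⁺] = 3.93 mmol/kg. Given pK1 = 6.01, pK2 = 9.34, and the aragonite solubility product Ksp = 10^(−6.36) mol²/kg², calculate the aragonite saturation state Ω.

Ω = 0.475

α₂ = 1 / (1 + [H⁺]/K2 + [H⁺]²/(K1K2)) = 1 / (1 + 10^+1.34 + 10^-0.65)
   = 1 / (1 + 21.878 + 0.22387) = 1/23.101 = 0.04329
[CO3²⁻] = α₂ × DIC = 0.04329 × 1.22 = 0.05281 mmol/kg
Ksp = 10^(−6.36) = 4.365×10^-7
Ω = [Ca²⁺][CO3²⁻]/Ksp = (3.93×10^-3)(5.281×10^-5) / 4.365×10^-7 = 0.475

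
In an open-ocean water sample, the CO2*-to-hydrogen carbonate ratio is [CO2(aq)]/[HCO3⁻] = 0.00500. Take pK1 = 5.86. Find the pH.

pH = 8.16

From K1 = [H⁺][HCO3⁻]/[CO2(aq)]:  pH = pK1 − log₁₀([CO2(aq)]/[HCO3⁻])
log₁₀(0.00500) = -2.301
pH = 5.86 − (-2.301) = 8.16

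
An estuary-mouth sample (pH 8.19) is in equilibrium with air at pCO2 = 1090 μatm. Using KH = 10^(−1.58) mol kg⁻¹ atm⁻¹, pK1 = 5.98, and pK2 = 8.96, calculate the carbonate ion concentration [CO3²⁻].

[CO3²⁻] = 0.790 mmol/kg

[CO2*] = KH · pCO2 = 10^(−1.58) × 1090×10^-6 = 2.867×10^-5 mol/kg
α₀ = 1/(1 + K1/[H⁺] + K1K2/[H⁺]²) = 1/(1 + 10^+2.21 + 10^+1.44) = 0.005243
DIC = [CO2*]/α₀ = 2.867×10^-5 / 0.005243 = 5.468 mmol/kg
[CO3²⁻] = α₂·DIC; α₂ = 0.1444, so [CO3²⁻] = 0.1444 × 5.468 = 0.790 mmol/kg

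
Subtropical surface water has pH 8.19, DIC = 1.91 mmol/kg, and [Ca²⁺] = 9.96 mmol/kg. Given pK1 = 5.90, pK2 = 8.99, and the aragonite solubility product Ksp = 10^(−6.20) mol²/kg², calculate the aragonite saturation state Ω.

Ω = 4.11

α₂ = 1 / (1 + [H⁺]/K2 + [H⁺]²/(K1K2)) = 1 / (1 + 10^+0.80 + 10^-1.49)
   = 1 / (1 + 6.3096 + 0.032359) = 1/7.3419 = 0.1362
[CO3²⁻] = α₂ × DIC = 0.1362 × 1.91 = 0.2601 mmol/kg
Ksp = 10^(−6.20) = 6.310×10^-7
Ω = [Ca²⁺][CO3²⁻]/Ksp = (9.96×10^-3)(2.601×10^-4) / 6.310×10^-7 = 4.11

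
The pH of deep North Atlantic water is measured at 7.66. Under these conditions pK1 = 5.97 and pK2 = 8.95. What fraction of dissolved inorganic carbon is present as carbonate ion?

α₂ = 1 / (1 + [H⁺]/K2 + [H⁺]²/(K1K2)) = 1 / (1 + 10^+1.29 + 10^-0.40)
   = 1 / (1 + 19.498 + 0.39811) = 1/20.897 = 0.04785

α₂ = 0.0479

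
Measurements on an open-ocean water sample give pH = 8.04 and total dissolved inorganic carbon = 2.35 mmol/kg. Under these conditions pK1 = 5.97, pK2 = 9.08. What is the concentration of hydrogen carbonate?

[HCO3⁻] = 2.14 mmol/kg

α₁ = 1 / (1 + [H⁺]/K1 + K2/[H⁺]) = 1 / (1 + 10^-2.07 + 10^-1.04)
   = 1 / (1 + 0.0085114 + 0.091201) = 1/1.0997 = 0.9093
[HCO3⁻] = α₁ × DIC = 0.9093 × 2.35 = 2.14 mmol/kg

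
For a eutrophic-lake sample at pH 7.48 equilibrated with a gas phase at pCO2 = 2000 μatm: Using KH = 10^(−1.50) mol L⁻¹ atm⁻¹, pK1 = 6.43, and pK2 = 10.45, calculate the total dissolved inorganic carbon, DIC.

DIC = 0.774 mmol/L

[CO2*] = KH · pCO2 = 10^(−1.50) × 2000×10^-6 = 6.325×10^-5 mol/L
α₀ = 1/(1 + K1/[H⁺] + K1K2/[H⁺]²) = 1/(1 + 10^+1.05 + 10^-1.92) = 0.08175
DIC = [CO2*]/α₀ = 6.325×10^-5 / 0.08175 = 0.774 mmol/L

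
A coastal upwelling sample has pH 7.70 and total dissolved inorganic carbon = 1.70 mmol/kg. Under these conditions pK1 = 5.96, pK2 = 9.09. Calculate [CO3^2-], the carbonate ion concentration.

[CO3²⁻] = 0.0654 mmol/kg

α₂ = 1 / (1 + [H⁺]/K2 + [H⁺]²/(K1K2)) = 1 / (1 + 10^+1.39 + 10^-0.35)
   = 1 / (1 + 24.547 + 0.44668) = 1/25.994 = 0.03847
[CO3²⁻] = α₂ × DIC = 0.03847 × 1.70 = 0.0654 mmol/kg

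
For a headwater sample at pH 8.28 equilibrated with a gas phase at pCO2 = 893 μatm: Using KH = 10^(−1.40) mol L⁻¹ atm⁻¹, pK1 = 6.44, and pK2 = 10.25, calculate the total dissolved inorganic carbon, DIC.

[CO2*] = KH · pCO2 = 10^(−1.40) × 893×10^-6 = 3.555×10^-5 mol/L
α₀ = 1/(1 + K1/[H⁺] + K1K2/[H⁺]²) = 1/(1 + 10^+1.84 + 10^-0.13) = 0.01410
DIC = [CO2*]/α₀ = 3.555×10^-5 / 0.01410 = 2.52 mmol/L

DIC = 2.52 mmol/L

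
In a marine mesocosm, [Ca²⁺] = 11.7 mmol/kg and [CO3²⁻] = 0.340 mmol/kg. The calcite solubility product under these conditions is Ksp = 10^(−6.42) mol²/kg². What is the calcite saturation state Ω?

Ω = 10.5

Ksp = 10^(−6.42) = 3.802×10^-7
Ω = [Ca²⁺][CO3²⁻]/Ksp = (11.7×10^-3)(0.340×10^-3) / 3.802×10^-7 = 10.5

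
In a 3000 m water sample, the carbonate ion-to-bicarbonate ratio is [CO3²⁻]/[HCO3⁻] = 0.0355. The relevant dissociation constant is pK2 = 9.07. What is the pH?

pH = 7.62

From K2 = [H⁺][CO3²⁻]/[HCO3⁻]:  pH = pK2 + log₁₀([CO3²⁻]/[HCO3⁻])
log₁₀(0.0355) = -1.450
pH = 9.07 + (-1.450) = 7.62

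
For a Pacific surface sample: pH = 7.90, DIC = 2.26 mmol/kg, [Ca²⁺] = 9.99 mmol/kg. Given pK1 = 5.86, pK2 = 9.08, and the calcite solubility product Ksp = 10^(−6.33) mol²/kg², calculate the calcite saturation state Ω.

Ω = 2.97

α₂ = 1 / (1 + [H⁺]/K2 + [H⁺]²/(K1K2)) = 1 / (1 + 10^+1.18 + 10^-0.86)
   = 1 / (1 + 15.136 + 0.13804) = 1/16.274 = 0.06145
[CO3²⁻] = α₂ × DIC = 0.06145 × 2.26 = 0.1389 mmol/kg
Ksp = 10^(−6.33) = 4.677×10^-7
Ω = [Ca²⁺][CO3²⁻]/Ksp = (9.99×10^-3)(1.389×10^-4) / 4.677×10^-7 = 2.97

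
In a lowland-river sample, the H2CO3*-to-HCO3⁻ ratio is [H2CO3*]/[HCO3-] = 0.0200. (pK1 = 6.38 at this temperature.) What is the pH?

From K1 = [H⁺][HCO3-]/[H2CO3*]:  pH = pK1 − log₁₀([H2CO3*]/[HCO3-])
log₁₀(0.0200) = -1.699
pH = 6.38 − (-1.699) = 8.08

pH = 8.08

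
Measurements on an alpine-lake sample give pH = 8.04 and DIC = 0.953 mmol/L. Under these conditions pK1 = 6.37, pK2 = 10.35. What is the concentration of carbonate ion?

α₂ = 1 / (1 + [H⁺]/K2 + [H⁺]²/(K1K2)) = 1 / (1 + 10^+2.31 + 10^+0.64)
   = 1 / (1 + 204.17 + 4.3652) = 1/209.54 = 0.004772
[CO3²⁻] = α₂ × DIC = 0.004772 × 0.953 = 0.00455 mmol/L = 4.55 μmol/L

[CO3²⁻] = 4.55 μmol/L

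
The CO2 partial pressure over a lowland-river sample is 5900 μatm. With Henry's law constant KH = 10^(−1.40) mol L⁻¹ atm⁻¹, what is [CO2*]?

KH = 10^(−1.40) = 3.981×10^-2 mol L⁻¹ atm⁻¹
[CO2*] = KH · pCO2 = 3.981×10^-2 × 5900×10^-6 atm = 2.35×10^-4 mol/L

[CO2*] = 235 μmol/L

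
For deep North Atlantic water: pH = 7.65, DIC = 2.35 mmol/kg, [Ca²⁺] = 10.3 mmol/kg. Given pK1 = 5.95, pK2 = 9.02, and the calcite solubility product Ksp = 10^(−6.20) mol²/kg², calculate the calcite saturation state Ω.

Ω = 1.54

α₂ = 1 / (1 + [H⁺]/K2 + [H⁺]²/(K1K2)) = 1 / (1 + 10^+1.37 + 10^-0.33)
   = 1 / (1 + 23.442 + 0.46774) = 1/24.910 = 0.04014
[CO3²⁻] = α₂ × DIC = 0.04014 × 2.35 = 0.09434 mmol/kg
Ksp = 10^(−6.20) = 6.310×10^-7
Ω = [Ca²⁺][CO3²⁻]/Ksp = (10.3×10^-3)(9.434×10^-5) / 6.310×10^-7 = 1.54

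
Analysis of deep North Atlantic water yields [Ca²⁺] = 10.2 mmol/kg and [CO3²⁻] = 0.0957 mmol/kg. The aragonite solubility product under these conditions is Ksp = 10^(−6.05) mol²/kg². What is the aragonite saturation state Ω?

Ω = 1.10

Ksp = 10^(−6.05) = 8.913×10^-7
Ω = [Ca²⁺][CO3²⁻]/Ksp = (10.2×10^-3)(0.0957×10^-3) / 8.913×10^-7 = 1.10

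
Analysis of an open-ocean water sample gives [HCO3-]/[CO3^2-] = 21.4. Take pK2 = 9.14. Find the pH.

pH = 7.81

From K2 = [H⁺][CO3^2-]/[HCO3-]:  pH = pK2 − log₁₀([HCO3-]/[CO3^2-])
log₁₀(21.4) = +1.330
pH = 9.14 − (+1.330) = 7.81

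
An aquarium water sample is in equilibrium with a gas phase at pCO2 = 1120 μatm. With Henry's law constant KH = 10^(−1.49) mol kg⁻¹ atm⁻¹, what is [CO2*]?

[CO2*] = 36.2 μmol/kg

KH = 10^(−1.49) = 3.236×10^-2 mol kg⁻¹ atm⁻¹
[CO2*] = KH · pCO2 = 3.236×10^-2 × 1120×10^-6 atm = 3.62×10^-5 mol/kg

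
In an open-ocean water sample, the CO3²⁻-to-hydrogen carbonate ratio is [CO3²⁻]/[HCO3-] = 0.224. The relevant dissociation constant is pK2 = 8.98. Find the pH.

From K2 = [H⁺][CO3²⁻]/[HCO3-]:  pH = pK2 + log₁₀([CO3²⁻]/[HCO3-])
log₁₀(0.224) = -0.650
pH = 8.98 + (-0.650) = 8.33

pH = 8.33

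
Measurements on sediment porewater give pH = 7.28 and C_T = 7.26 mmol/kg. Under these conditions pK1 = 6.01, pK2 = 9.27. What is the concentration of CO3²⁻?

[CO3²⁻] = 0.0698 mmol/kg

α₂ = 1 / (1 + [H⁺]/K2 + [H⁺]²/(K1K2)) = 1 / (1 + 10^+1.99 + 10^+0.72)
   = 1 / (1 + 97.724 + 5.2481) = 1/103.97 = 0.009618
[CO3²⁻] = α₂ × DIC = 0.009618 × 7.26 = 0.0698 mmol/kg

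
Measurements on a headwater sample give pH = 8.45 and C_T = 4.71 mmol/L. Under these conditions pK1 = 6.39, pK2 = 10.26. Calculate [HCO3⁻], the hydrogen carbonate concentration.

[HCO3⁻] = 4.60 mmol/L

α₁ = 1 / (1 + [H⁺]/K1 + K2/[H⁺]) = 1 / (1 + 10^-2.06 + 10^-1.81)
   = 1 / (1 + 0.0087096 + 0.015488) = 1/1.0242 = 0.9764
[HCO3⁻] = α₁ × DIC = 0.9764 × 4.71 = 4.60 mmol/L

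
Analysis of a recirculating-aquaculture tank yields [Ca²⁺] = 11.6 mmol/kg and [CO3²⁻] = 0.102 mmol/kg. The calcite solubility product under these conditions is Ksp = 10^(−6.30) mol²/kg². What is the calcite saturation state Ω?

Ksp = 10^(−6.30) = 5.012×10^-7
Ω = [Ca²⁺][CO3²⁻]/Ksp = (11.6×10^-3)(0.102×10^-3) / 5.012×10^-7 = 2.36

Ω = 2.36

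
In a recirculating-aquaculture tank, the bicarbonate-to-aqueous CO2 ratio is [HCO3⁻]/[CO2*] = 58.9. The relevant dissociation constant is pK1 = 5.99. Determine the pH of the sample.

pH = 7.76

From K1 = [H⁺][HCO3⁻]/[CO2*]:  pH = pK1 + log₁₀([HCO3⁻]/[CO2*])
log₁₀(58.9) = +1.770
pH = 5.99 + (+1.770) = 7.76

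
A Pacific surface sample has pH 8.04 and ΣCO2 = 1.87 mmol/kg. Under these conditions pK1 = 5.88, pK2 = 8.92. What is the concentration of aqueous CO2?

α₀ = 1 / (1 + K1/[H⁺] + K1K2/[H⁺]²) = 1 / (1 + 10^+2.16 + 10^+1.28)
   = 1 / (1 + 144.54 + 19.055) = 1/164.60 = 0.006075
[CO2*] = α₀ × DIC = 0.006075 × 1.87 = 0.0114 mmol/kg = 11.4 μmol/kg

[CO2*] = 11.4 μmol/kg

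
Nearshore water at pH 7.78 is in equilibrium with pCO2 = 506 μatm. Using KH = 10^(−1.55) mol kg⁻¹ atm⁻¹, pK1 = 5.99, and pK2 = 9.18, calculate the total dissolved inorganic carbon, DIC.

[CO2*] = KH · pCO2 = 10^(−1.55) × 506×10^-6 = 1.426×10^-5 mol/kg
α₀ = 1/(1 + K1/[H⁺] + K1K2/[H⁺]²) = 1/(1 + 10^+1.79 + 10^+0.39) = 0.01536
DIC = [CO2*]/α₀ = 1.426×10^-5 / 0.01536 = 0.929 mmol/kg

DIC = 0.929 mmol/kg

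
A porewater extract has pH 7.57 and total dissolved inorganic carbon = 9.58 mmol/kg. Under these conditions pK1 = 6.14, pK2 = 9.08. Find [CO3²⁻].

[CO3²⁻] = 0.277 mmol/kg

α₂ = 1 / (1 + [H⁺]/K2 + [H⁺]²/(K1K2)) = 1 / (1 + 10^+1.51 + 10^+0.08)
   = 1 / (1 + 32.359 + 1.2023) = 1/34.562 = 0.02893
[CO3²⁻] = α₂ × DIC = 0.02893 × 9.58 = 0.277 mmol/kg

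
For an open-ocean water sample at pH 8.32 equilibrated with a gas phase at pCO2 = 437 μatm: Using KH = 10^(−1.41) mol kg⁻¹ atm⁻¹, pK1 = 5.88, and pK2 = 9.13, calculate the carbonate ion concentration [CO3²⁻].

[CO3²⁻] = 0.725 mmol/kg

[CO2*] = KH · pCO2 = 10^(−1.41) × 437×10^-6 = 1.700×10^-5 mol/kg
α₀ = 1/(1 + K1/[H⁺] + K1K2/[H⁺]²) = 1/(1 + 10^+2.44 + 10^+1.63) = 0.003134
DIC = [CO2*]/α₀ = 1.700×10^-5 / 0.003134 = 5.425 mmol/kg
[CO3²⁻] = α₂·DIC; α₂ = 0.1337, so [CO3²⁻] = 0.1337 × 5.425 = 0.725 mmol/kg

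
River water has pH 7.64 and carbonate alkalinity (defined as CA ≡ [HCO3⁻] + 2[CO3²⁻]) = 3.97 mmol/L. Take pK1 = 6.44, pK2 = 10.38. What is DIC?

DIC = 4.21 mmol/L

CA = [HCO3⁻] + 2[CO3²⁻] = (α₁ + 2α₂)·DIC
At pH 7.64: [H⁺]/K1 = 10^-1.20 = 0.063096, K2/[H⁺] = 10^-2.74 = 0.0018197
α₁ = 1/(1 + 0.063096 + 0.0018197) = 1/1.0649 = 0.9390; α₂ = α₁·K2/[H⁺] = 0.001709
α₁ + 2α₂ = 0.9425
DIC = CA / (α₁ + 2α₂) = 3.97 / 0.9425 = 4.21 mmol/L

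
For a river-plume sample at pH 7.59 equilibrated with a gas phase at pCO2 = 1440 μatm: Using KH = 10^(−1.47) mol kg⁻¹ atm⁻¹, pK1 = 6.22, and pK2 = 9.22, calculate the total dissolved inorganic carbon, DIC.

[CO2*] = KH · pCO2 = 10^(−1.47) × 1440×10^-6 = 4.879×10^-5 mol/kg
α₀ = 1/(1 + K1/[H⁺] + K1K2/[H⁺]²) = 1/(1 + 10^+1.37 + 10^-0.26) = 0.04001
DIC = [CO2*]/α₀ = 4.879×10^-5 / 0.04001 = 1.22 mmol/kg

DIC = 1.22 mmol/kg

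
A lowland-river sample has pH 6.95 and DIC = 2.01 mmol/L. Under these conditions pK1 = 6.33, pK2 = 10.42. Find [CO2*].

α₀ = 1 / (1 + K1/[H⁺] + K1K2/[H⁺]²) = 1 / (1 + 10^+0.62 + 10^-2.85)
   = 1 / (1 + 4.1687 + 0.0014125) = 1/5.1701 = 0.1934
[CO2*] = α₀ × DIC = 0.1934 × 2.01 = 0.389 mmol/L

[CO2*] = 0.389 mmol/L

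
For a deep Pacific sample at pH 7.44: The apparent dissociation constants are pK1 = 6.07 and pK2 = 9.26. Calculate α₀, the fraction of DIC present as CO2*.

α₀ = 1 / (1 + K1/[H⁺] + K1K2/[H⁺]²) = 1 / (1 + 10^+1.37 + 10^-0.45)
   = 1 / (1 + 23.442 + 0.35481) = 1/24.797 = 0.04033

α₀ = 0.0403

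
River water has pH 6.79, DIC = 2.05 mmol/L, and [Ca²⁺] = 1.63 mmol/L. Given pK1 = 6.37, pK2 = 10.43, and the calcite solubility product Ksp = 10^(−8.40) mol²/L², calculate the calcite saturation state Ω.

Ω = 0.139

α₂ = 1 / (1 + [H⁺]/K2 + [H⁺]²/(K1K2)) = 1 / (1 + 10^+3.64 + 10^+3.22)
   = 1 / (1 + 4365.2 + 1659.6) = 1/6025.7 = 0.0001660
[CO3²⁻] = α₂ × DIC = 0.0001660 × 2.05 = 0.0003402 mmol/L = 0.3402 μmol/L
Ksp = 10^(−8.40) = 3.981×10^-9
Ω = [Ca²⁺][CO3²⁻]/Ksp = (1.63×10^-3)(3.402×10^-7) / 3.981×10^-9 = 0.139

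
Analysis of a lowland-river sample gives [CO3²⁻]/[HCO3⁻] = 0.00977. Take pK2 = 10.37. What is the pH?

From K2 = [H⁺][CO3²⁻]/[HCO3⁻]:  pH = pK2 + log₁₀([CO3²⁻]/[HCO3⁻])
log₁₀(0.00977) = -2.010
pH = 10.37 + (-2.010) = 8.36

pH = 8.36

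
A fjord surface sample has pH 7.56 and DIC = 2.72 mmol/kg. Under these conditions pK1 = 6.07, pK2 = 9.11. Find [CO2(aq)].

α₀ = 1 / (1 + K1/[H⁺] + K1K2/[H⁺]²) = 1 / (1 + 10^+1.49 + 10^-0.06)
   = 1 / (1 + 30.903 + 0.87096) = 1/32.774 = 0.03051
[CO2*] = α₀ × DIC = 0.03051 × 2.72 = 0.0830 mmol/kg

[CO2*] = 0.0830 mmol/kg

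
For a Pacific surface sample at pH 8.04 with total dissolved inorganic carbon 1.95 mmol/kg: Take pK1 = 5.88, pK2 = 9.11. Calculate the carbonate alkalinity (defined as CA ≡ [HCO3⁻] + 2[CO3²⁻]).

CA = [HCO3⁻] + 2[CO3²⁻] = (α₁ + 2α₂)·DIC
At pH 8.04: [H⁺]/K1 = 10^-2.16 = 0.0069183, K2/[H⁺] = 10^-1.07 = 0.085114
α₁ = 1/(1 + 0.0069183 + 0.085114) = 1/1.0920 = 0.9157; α₂ = α₁·K2/[H⁺] = 0.07794
α₁ + 2α₂ = 1.0716
CA = 1.0716 × 1.95 = 2.09 mmol/kg

CA = 2.09 mmol/kg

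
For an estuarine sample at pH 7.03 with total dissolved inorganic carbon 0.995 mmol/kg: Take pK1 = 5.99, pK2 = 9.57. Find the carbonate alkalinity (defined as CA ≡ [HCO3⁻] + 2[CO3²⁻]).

CA = 0.915 mmol/kg

CA = [HCO3⁻] + 2[CO3²⁻] = (α₁ + 2α₂)·DIC
At pH 7.03: [H⁺]/K1 = 10^-1.04 = 0.091201, K2/[H⁺] = 10^-2.54 = 0.0028840
α₁ = 1/(1 + 0.091201 + 0.0028840) = 1/1.0941 = 0.9140; α₂ = α₁·K2/[H⁺] = 0.002636
α₁ + 2α₂ = 0.9193
CA = 0.9193 × 0.995 = 0.915 mmol/kg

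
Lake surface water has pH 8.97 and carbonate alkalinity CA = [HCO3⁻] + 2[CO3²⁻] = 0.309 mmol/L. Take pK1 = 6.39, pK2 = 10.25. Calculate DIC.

DIC = 0.295 mmol/L

CA = [HCO3⁻] + 2[CO3²⁻] = (α₁ + 2α₂)·DIC
At pH 8.97: [H⁺]/K1 = 10^-2.58 = 0.0026303, K2/[H⁺] = 10^-1.28 = 0.052481
α₁ = 1/(1 + 0.0026303 + 0.052481) = 1/1.0551 = 0.9478; α₂ = α₁·K2/[H⁺] = 0.04974
α₁ + 2α₂ = 1.0472
DIC = CA / (α₁ + 2α₂) = 0.309 / 1.0472 = 0.295 mmol/L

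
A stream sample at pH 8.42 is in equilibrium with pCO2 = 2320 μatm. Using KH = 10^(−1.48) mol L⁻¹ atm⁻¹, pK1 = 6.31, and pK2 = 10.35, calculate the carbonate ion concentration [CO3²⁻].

[CO3²⁻] = 0.116 mmol/L

[CO2*] = KH · pCO2 = 10^(−1.48) × 2320×10^-6 = 7.682×10^-5 mol/L
α₀ = 1/(1 + K1/[H⁺] + K1K2/[H⁺]²) = 1/(1 + 10^+2.11 + 10^+0.18) = 0.007614
DIC = [CO2*]/α₀ = 7.682×10^-5 / 0.007614 = 10.09 mmol/L
[CO3²⁻] = α₂·DIC; α₂ = 0.01152, so [CO3²⁻] = 0.01152 × 10.09 = 0.116 mmol/L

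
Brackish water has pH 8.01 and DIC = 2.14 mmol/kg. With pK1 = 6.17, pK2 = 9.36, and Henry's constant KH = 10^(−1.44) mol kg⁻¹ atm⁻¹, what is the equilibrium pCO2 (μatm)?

α₀ = 1 / (1 + K1/[H⁺] + K1K2/[H⁺]²) = 1 / (1 + 10^+1.84 + 10^+0.49)
   = 1 / (1 + 69.183 + 3.0903) = 1/73.273 = 0.01365
[CO2*] = α₀ × DIC = 0.01365 × 2.14 = 0.02921 mmol/kg
pCO2 = [CO2*]/KH = 2.921×10^-5 / 3.631×10^-2 = 804 μatm

pCO2 = 804 μatm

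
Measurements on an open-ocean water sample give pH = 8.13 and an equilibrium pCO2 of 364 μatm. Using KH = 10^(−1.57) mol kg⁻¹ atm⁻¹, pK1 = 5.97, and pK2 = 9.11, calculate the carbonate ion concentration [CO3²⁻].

[CO3²⁻] = 0.148 mmol/kg

[CO2*] = KH · pCO2 = 10^(−1.57) × 364×10^-6 = 9.797×10^-6 mol/kg
α₀ = 1/(1 + K1/[H⁺] + K1K2/[H⁺]²) = 1/(1 + 10^+2.16 + 10^+1.18) = 0.006224
DIC = [CO2*]/α₀ = 9.797×10^-6 / 0.006224 = 1.574 mmol/kg
[CO3²⁻] = α₂·DIC; α₂ = 0.09420, so [CO3²⁻] = 0.09420 × 1.574 = 0.148 mmol/kg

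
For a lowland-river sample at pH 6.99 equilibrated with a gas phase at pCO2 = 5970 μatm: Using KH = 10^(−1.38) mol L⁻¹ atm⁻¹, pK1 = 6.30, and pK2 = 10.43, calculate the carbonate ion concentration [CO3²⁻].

[CO2*] = KH · pCO2 = 10^(−1.38) × 5970×10^-6 = 2.489×10^-4 mol/L
α₀ = 1/(1 + K1/[H⁺] + K1K2/[H⁺]²) = 1/(1 + 10^+0.69 + 10^-2.75) = 0.1695
DIC = [CO2*]/α₀ = 2.489×10^-4 / 0.1695 = 1.468 mmol/L
[CO3²⁻] = α₂·DIC; α₂ = 0.0003014, so [CO3²⁻] = 0.0003014 × 1.468 = 0.000443 mmol/L = 0.443 μmol/L

[CO3²⁻] = 0.443 μmol/L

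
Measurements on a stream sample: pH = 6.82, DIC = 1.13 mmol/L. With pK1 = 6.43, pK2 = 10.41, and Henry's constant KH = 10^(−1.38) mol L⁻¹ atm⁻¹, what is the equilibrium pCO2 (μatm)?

α₀ = 1 / (1 + K1/[H⁺] + K1K2/[H⁺]²) = 1 / (1 + 10^+0.39 + 10^-3.20)
   = 1 / (1 + 2.4547 + 0.00063096) = 1/3.4553 = 0.2894
[CO2*] = α₀ × DIC = 0.2894 × 1.13 = 0.3270 mmol/L
pCO2 = [CO2*]/KH = 3.270×10^-4 / 4.169×10^-2 = 7840 μatm

pCO2 = 7840 μatm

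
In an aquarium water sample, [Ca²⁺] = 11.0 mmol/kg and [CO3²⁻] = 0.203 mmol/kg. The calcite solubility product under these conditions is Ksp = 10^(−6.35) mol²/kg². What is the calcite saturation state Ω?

Ksp = 10^(−6.35) = 4.467×10^-7
Ω = [Ca²⁺][CO3²⁻]/Ksp = (11.0×10^-3)(0.203×10^-3) / 4.467×10^-7 = 5.00

Ω = 5.00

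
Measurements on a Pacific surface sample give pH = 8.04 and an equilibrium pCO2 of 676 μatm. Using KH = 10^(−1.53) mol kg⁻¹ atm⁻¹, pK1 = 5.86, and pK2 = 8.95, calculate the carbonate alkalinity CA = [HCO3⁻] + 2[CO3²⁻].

CA = 3.76 mmol/kg

[CO2*] = KH · pCO2 = 10^(−1.53) × 676×10^-6 = 1.995×10^-5 mol/kg
α₀ = 1/(1 + K1/[H⁺] + K1K2/[H⁺]²) = 1/(1 + 10^+2.18 + 10^+1.27) = 0.005849
DIC = [CO2*]/α₀ = 1.995×10^-5 / 0.005849 = 3.411 mmol/kg
CA = (α₁ + 2α₂)·DIC = (0.8852 + 2×0.1089) × 3.411 = 3.76 mmol/kg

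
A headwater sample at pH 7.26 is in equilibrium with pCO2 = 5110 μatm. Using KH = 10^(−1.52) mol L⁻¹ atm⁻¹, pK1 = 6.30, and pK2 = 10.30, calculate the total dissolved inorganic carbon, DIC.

DIC = 1.56 mmol/L

[CO2*] = KH · pCO2 = 10^(−1.52) × 5110×10^-6 = 1.543×10^-4 mol/L
α₀ = 1/(1 + K1/[H⁺] + K1K2/[H⁺]²) = 1/(1 + 10^+0.96 + 10^-2.08) = 0.09873
DIC = [CO2*]/α₀ = 1.543×10^-4 / 0.09873 = 1.56 mmol/L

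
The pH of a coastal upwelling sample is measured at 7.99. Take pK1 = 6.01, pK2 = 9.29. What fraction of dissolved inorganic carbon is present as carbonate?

α₂ = 1 / (1 + [H⁺]/K2 + [H⁺]²/(K1K2)) = 1 / (1 + 10^+1.30 + 10^-0.68)
   = 1 / (1 + 19.953 + 0.20893) = 1/21.162 = 0.04726

α₂ = 0.0473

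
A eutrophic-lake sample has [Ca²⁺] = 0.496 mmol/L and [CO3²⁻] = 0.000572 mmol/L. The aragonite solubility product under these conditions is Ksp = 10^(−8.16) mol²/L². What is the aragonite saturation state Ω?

Ksp = 10^(−8.16) = 6.918×10^-9
Ω = [Ca²⁺][CO3²⁻]/Ksp = (0.496×10^-3)(0.000572×10^-3) / 6.918×10^-9 = 0.0410

Ω = 0.0410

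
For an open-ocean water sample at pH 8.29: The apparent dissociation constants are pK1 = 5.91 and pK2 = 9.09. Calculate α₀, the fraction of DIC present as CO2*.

α₀ = 1 / (1 + K1/[H⁺] + K1K2/[H⁺]²) = 1 / (1 + 10^+2.38 + 10^+1.58)
   = 1 / (1 + 239.88 + 38.019) = 1/278.90 = 0.003585

α₀ = 0.00359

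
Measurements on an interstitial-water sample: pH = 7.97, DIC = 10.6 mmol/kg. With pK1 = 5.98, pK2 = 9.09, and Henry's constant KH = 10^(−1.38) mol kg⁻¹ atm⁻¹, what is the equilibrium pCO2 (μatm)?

α₀ = 1 / (1 + K1/[H⁺] + K1K2/[H⁺]²) = 1 / (1 + 10^+1.99 + 10^+0.87)
   = 1 / (1 + 97.724 + 7.4131) = 1/106.14 = 0.009422
[CO2*] = α₀ × DIC = 0.009422 × 10.6 = 0.09987 mmol/kg
pCO2 = [CO2*]/KH = 9.987×10^-5 / 4.169×10^-2 = 2400 μatm

pCO2 = 2400 μatm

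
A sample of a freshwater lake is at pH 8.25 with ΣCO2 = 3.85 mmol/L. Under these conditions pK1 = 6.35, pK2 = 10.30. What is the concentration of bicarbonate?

[HCO3⁻] = 3.77 mmol/L

α₁ = 1 / (1 + [H⁺]/K1 + K2/[H⁺]) = 1 / (1 + 10^-1.90 + 10^-2.05)
   = 1 / (1 + 0.012589 + 0.0089125) = 1/1.0215 = 0.9790
[HCO3⁻] = α₁ × DIC = 0.9790 × 3.85 = 3.77 mmol/L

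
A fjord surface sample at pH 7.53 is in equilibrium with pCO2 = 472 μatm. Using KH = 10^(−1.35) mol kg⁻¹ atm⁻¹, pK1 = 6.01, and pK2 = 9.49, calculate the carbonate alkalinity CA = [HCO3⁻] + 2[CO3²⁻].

CA = 0.713 mmol/kg

[CO2*] = KH · pCO2 = 10^(−1.35) × 472×10^-6 = 2.108×10^-5 mol/kg
α₀ = 1/(1 + K1/[H⁺] + K1K2/[H⁺]²) = 1/(1 + 10^+1.52 + 10^-0.44) = 0.02901
DIC = [CO2*]/α₀ = 2.108×10^-5 / 0.02901 = 0.7269 mmol/kg
CA = (α₁ + 2α₂)·DIC = (0.9605 + 2×0.01053) × 0.7269 = 0.713 mmol/kg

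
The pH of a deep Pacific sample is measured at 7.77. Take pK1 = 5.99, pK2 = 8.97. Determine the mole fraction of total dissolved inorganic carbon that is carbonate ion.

α₂ = 1 / (1 + [H⁺]/K2 + [H⁺]²/(K1K2)) = 1 / (1 + 10^+1.20 + 10^-0.58)
   = 1 / (1 + 15.849 + 0.26303) = 1/17.112 = 0.05844

α₂ = 0.0584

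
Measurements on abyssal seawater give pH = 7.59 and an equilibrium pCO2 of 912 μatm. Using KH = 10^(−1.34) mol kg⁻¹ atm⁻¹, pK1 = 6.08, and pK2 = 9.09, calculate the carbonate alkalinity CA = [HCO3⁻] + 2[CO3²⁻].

CA = 1.43 mmol/kg

[CO2*] = KH · pCO2 = 10^(−1.34) × 912×10^-6 = 4.169×10^-5 mol/kg
α₀ = 1/(1 + K1/[H⁺] + K1K2/[H⁺]²) = 1/(1 + 10^+1.51 + 10^+0.01) = 0.02908
DIC = [CO2*]/α₀ = 4.169×10^-5 / 0.02908 = 1.433 mmol/kg
CA = (α₁ + 2α₂)·DIC = (0.9412 + 2×0.02976) × 1.433 = 1.43 mmol/kg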